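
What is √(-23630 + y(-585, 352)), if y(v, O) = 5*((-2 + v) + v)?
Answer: I*√29490 ≈ 171.73*I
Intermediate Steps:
y(v, O) = -10 + 10*v (y(v, O) = 5*(-2 + 2*v) = -10 + 10*v)
√(-23630 + y(-585, 352)) = √(-23630 + (-10 + 10*(-585))) = √(-23630 + (-10 - 5850)) = √(-23630 - 5860) = √(-29490) = I*√29490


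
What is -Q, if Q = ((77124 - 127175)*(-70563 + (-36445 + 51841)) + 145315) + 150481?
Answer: -2761459313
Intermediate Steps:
Q = 2761459313 (Q = (-50051*(-70563 + 15396) + 145315) + 150481 = (-50051*(-55167) + 145315) + 150481 = (2761163517 + 145315) + 150481 = 2761308832 + 150481 = 2761459313)
-Q = -1*2761459313 = -2761459313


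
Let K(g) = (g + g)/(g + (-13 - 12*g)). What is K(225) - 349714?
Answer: -435044441/1244 ≈ -3.4971e+5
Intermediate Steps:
K(g) = 2*g/(-13 - 11*g) (K(g) = (2*g)/(-13 - 11*g) = 2*g/(-13 - 11*g))
K(225) - 349714 = -2*225/(13 + 11*225) - 349714 = -2*225/(13 + 2475) - 349714 = -2*225/2488 - 349714 = -2*225*1/2488 - 349714 = -225/1244 - 349714 = -435044441/1244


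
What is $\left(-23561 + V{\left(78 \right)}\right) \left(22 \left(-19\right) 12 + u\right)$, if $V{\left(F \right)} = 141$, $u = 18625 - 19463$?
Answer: $137100680$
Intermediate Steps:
$u = -838$
$\left(-23561 + V{\left(78 \right)}\right) \left(22 \left(-19\right) 12 + u\right) = \left(-23561 + 141\right) \left(22 \left(-19\right) 12 - 838\right) = - 23420 \left(\left(-418\right) 12 - 838\right) = - 23420 \left(-5016 - 838\right) = \left(-23420\right) \left(-5854\right) = 137100680$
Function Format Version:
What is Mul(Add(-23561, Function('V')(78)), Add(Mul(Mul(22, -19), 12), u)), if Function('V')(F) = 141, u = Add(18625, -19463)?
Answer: 137100680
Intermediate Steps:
u = -838
Mul(Add(-23561, Function('V')(78)), Add(Mul(Mul(22, -19), 12), u)) = Mul(Add(-23561, 141), Add(Mul(Mul(22, -19), 12), -838)) = Mul(-23420, Add(Mul(-418, 12), -838)) = Mul(-23420, Add(-5016, -838)) = Mul(-23420, -5854) = 137100680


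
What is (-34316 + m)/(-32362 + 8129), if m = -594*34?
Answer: 54512/24233 ≈ 2.2495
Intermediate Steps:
m = -20196
(-34316 + m)/(-32362 + 8129) = (-34316 - 20196)/(-32362 + 8129) = -54512/(-24233) = -54512*(-1/24233) = 54512/24233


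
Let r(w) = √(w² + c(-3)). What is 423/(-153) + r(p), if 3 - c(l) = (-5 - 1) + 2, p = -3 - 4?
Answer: -47/17 + 2*√14 ≈ 4.7186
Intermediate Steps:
p = -7
c(l) = 7 (c(l) = 3 - ((-5 - 1) + 2) = 3 - (-6 + 2) = 3 - 1*(-4) = 3 + 4 = 7)
r(w) = √(7 + w²) (r(w) = √(w² + 7) = √(7 + w²))
423/(-153) + r(p) = 423/(-153) + √(7 + (-7)²) = 423*(-1/153) + √(7 + 49) = -47/17 + √56 = -47/17 + 2*√14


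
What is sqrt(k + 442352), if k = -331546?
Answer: sqrt(110806) ≈ 332.88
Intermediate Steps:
sqrt(k + 442352) = sqrt(-331546 + 442352) = sqrt(110806)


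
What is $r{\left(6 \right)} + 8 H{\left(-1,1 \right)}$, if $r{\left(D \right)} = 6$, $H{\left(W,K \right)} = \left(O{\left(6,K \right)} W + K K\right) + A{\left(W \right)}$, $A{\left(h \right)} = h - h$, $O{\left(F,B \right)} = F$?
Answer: $-34$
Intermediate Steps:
$A{\left(h \right)} = 0$
$H{\left(W,K \right)} = K^{2} + 6 W$ ($H{\left(W,K \right)} = \left(6 W + K K\right) + 0 = \left(6 W + K^{2}\right) + 0 = \left(K^{2} + 6 W\right) + 0 = K^{2} + 6 W$)
$r{\left(6 \right)} + 8 H{\left(-1,1 \right)} = 6 + 8 \left(1^{2} + 6 \left(-1\right)\right) = 6 + 8 \left(1 - 6\right) = 6 + 8 \left(-5\right) = 6 - 40 = -34$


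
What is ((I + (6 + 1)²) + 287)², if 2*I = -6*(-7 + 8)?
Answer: 110889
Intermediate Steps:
I = -3 (I = (-6*(-7 + 8))/2 = (-6*1)/2 = (½)*(-6) = -3)
((I + (6 + 1)²) + 287)² = ((-3 + (6 + 1)²) + 287)² = ((-3 + 7²) + 287)² = ((-3 + 49) + 287)² = (46 + 287)² = 333² = 110889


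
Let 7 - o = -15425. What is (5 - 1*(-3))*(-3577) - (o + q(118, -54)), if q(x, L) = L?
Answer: -43994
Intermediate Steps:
o = 15432 (o = 7 - 1*(-15425) = 7 + 15425 = 15432)
(5 - 1*(-3))*(-3577) - (o + q(118, -54)) = (5 - 1*(-3))*(-3577) - (15432 - 54) = (5 + 3)*(-3577) - 1*15378 = 8*(-3577) - 15378 = -28616 - 15378 = -43994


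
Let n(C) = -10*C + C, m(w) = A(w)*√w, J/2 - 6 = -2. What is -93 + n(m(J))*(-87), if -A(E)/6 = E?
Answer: -93 - 75168*√2 ≈ -1.0640e+5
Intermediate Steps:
A(E) = -6*E
J = 8 (J = 12 + 2*(-2) = 12 - 4 = 8)
m(w) = -6*w^(3/2) (m(w) = (-6*w)*√w = -6*w^(3/2))
n(C) = -9*C
-93 + n(m(J))*(-87) = -93 - (-54)*8^(3/2)*(-87) = -93 - (-54)*16*√2*(-87) = -93 - (-864)*√2*(-87) = -93 + (864*√2)*(-87) = -93 - 75168*√2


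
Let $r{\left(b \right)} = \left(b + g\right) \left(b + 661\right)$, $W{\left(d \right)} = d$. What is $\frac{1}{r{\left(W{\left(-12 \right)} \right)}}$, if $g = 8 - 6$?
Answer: $- \frac{1}{6490} \approx -0.00015408$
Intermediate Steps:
$g = 2$ ($g = 8 - 6 = 2$)
$r{\left(b \right)} = \left(2 + b\right) \left(661 + b\right)$ ($r{\left(b \right)} = \left(b + 2\right) \left(b + 661\right) = \left(2 + b\right) \left(661 + b\right)$)
$\frac{1}{r{\left(W{\left(-12 \right)} \right)}} = \frac{1}{1322 + \left(-12\right)^{2} + 663 \left(-12\right)} = \frac{1}{1322 + 144 - 7956} = \frac{1}{-6490} = - \frac{1}{6490}$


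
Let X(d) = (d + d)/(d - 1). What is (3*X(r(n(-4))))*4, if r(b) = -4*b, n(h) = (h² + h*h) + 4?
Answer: 3456/145 ≈ 23.834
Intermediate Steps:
n(h) = 4 + 2*h² (n(h) = (h² + h²) + 4 = 2*h² + 4 = 4 + 2*h²)
X(d) = 2*d/(-1 + d) (X(d) = (2*d)/(-1 + d) = 2*d/(-1 + d))
(3*X(r(n(-4))))*4 = (3*(2*(-4*(4 + 2*(-4)²))/(-1 - 4*(4 + 2*(-4)²))))*4 = (3*(2*(-4*(4 + 2*16))/(-1 - 4*(4 + 2*16))))*4 = (3*(2*(-4*(4 + 32))/(-1 - 4*(4 + 32))))*4 = (3*(2*(-4*36)/(-1 - 4*36)))*4 = (3*(2*(-144)/(-1 - 144)))*4 = (3*(2*(-144)/(-145)))*4 = (3*(2*(-144)*(-1/145)))*4 = (3*(288/145))*4 = (864/145)*4 = 3456/145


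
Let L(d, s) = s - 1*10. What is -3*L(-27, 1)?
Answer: 27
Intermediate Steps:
L(d, s) = -10 + s (L(d, s) = s - 10 = -10 + s)
-3*L(-27, 1) = -3*(-10 + 1) = -3*(-9) = 27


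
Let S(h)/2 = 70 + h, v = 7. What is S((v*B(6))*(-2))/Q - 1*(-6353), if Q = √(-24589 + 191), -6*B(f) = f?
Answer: 6353 - 84*I*√24398/12199 ≈ 6353.0 - 1.0756*I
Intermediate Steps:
B(f) = -f/6
Q = I*√24398 (Q = √(-24398) = I*√24398 ≈ 156.2*I)
S(h) = 140 + 2*h (S(h) = 2*(70 + h) = 140 + 2*h)
S((v*B(6))*(-2))/Q - 1*(-6353) = (140 + 2*((7*(-⅙*6))*(-2)))/((I*√24398)) - 1*(-6353) = (140 + 2*((7*(-1))*(-2)))*(-I*√24398/24398) + 6353 = (140 + 2*(-7*(-2)))*(-I*√24398/24398) + 6353 = (140 + 2*14)*(-I*√24398/24398) + 6353 = (140 + 28)*(-I*√24398/24398) + 6353 = 168*(-I*√24398/24398) + 6353 = -84*I*√24398/12199 + 6353 = 6353 - 84*I*√24398/12199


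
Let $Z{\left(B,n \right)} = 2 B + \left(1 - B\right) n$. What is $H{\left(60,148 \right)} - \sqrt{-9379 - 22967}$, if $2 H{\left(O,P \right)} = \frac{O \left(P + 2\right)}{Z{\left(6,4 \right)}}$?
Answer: $- \frac{1125}{2} - 3 i \sqrt{3594} \approx -562.5 - 179.85 i$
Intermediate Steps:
$Z{\left(B,n \right)} = 2 B + n \left(1 - B\right)$
$H{\left(O,P \right)} = - \frac{O \left(2 + P\right)}{16}$ ($H{\left(O,P \right)} = \frac{O \left(P + 2\right) \frac{1}{4 + 2 \cdot 6 - 6 \cdot 4}}{2} = \frac{O \left(2 + P\right) \frac{1}{4 + 12 - 24}}{2} = \frac{O \left(2 + P\right) \frac{1}{-8}}{2} = \frac{O \left(2 + P\right) \left(- \frac{1}{8}\right)}{2} = \frac{\left(- \frac{1}{8}\right) O \left(2 + P\right)}{2} = - \frac{O \left(2 + P\right)}{16}$)
$H{\left(60,148 \right)} - \sqrt{-9379 - 22967} = \left(- \frac{1}{16}\right) 60 \left(2 + 148\right) - \sqrt{-9379 - 22967} = \left(- \frac{1}{16}\right) 60 \cdot 150 - \sqrt{-32346} = - \frac{1125}{2} - 3 i \sqrt{3594}$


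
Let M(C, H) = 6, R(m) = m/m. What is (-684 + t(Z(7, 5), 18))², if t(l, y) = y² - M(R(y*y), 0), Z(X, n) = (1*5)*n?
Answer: 133956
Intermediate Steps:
R(m) = 1
Z(X, n) = 5*n
t(l, y) = -6 + y² (t(l, y) = y² - 1*6 = y² - 6 = -6 + y²)
(-684 + t(Z(7, 5), 18))² = (-684 + (-6 + 18²))² = (-684 + (-6 + 324))² = (-684 + 318)² = (-366)² = 133956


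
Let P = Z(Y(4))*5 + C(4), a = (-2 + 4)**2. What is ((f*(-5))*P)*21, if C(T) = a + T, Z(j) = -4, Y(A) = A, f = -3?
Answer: -3780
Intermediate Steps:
a = 4 (a = 2**2 = 4)
C(T) = 4 + T
P = -12 (P = -4*5 + (4 + 4) = -20 + 8 = -12)
((f*(-5))*P)*21 = (-3*(-5)*(-12))*21 = (15*(-12))*21 = -180*21 = -3780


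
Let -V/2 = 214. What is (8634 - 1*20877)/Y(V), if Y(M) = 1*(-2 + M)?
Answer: 12243/430 ≈ 28.472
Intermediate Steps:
V = -428 (V = -2*214 = -428)
Y(M) = -2 + M
(8634 - 1*20877)/Y(V) = (8634 - 1*20877)/(-2 - 428) = (8634 - 20877)/(-430) = -12243*(-1/430) = 12243/430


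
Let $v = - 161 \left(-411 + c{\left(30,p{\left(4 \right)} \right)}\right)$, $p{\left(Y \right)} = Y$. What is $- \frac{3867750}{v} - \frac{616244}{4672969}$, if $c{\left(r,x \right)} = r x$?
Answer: $- \frac{862035595114}{10425393839} \approx -82.686$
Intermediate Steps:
$v = 46851$ ($v = - 161 \left(-411 + 30 \cdot 4\right) = - 161 \left(-411 + 120\right) = \left(-161\right) \left(-291\right) = 46851$)
$- \frac{3867750}{v} - \frac{616244}{4672969} = - \frac{3867750}{46851} - \frac{616244}{4672969} = \left(-3867750\right) \frac{1}{46851} - \frac{616244}{4672969} = - \frac{1289250}{15617} - \frac{616244}{4672969} = - \frac{862035595114}{10425393839}$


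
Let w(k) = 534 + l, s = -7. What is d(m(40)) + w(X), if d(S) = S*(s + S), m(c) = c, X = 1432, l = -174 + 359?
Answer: 2039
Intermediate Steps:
l = 185
w(k) = 719 (w(k) = 534 + 185 = 719)
d(S) = S*(-7 + S)
d(m(40)) + w(X) = 40*(-7 + 40) + 719 = 40*33 + 719 = 1320 + 719 = 2039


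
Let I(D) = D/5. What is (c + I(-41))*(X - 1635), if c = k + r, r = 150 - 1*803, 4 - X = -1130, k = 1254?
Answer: -1484964/5 ≈ -2.9699e+5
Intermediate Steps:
X = 1134 (X = 4 - 1*(-1130) = 4 + 1130 = 1134)
r = -653 (r = 150 - 803 = -653)
I(D) = D/5 (I(D) = D*(⅕) = D/5)
c = 601 (c = 1254 - 653 = 601)
(c + I(-41))*(X - 1635) = (601 + (⅕)*(-41))*(1134 - 1635) = (601 - 41/5)*(-501) = (2964/5)*(-501) = -1484964/5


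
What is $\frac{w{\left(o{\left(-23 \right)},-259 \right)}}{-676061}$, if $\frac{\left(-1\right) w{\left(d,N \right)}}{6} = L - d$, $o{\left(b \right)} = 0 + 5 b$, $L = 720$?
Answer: $\frac{5010}{676061} \approx 0.0074106$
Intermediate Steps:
$o{\left(b \right)} = 5 b$
$w{\left(d,N \right)} = -4320 + 6 d$ ($w{\left(d,N \right)} = - 6 \left(720 - d\right) = -4320 + 6 d$)
$\frac{w{\left(o{\left(-23 \right)},-259 \right)}}{-676061} = \frac{-4320 + 6 \cdot 5 \left(-23\right)}{-676061} = \left(-4320 + 6 \left(-115\right)\right) \left(- \frac{1}{676061}\right) = \left(-4320 - 690\right) \left(- \frac{1}{676061}\right) = \left(-5010\right) \left(- \frac{1}{676061}\right) = \frac{5010}{676061}$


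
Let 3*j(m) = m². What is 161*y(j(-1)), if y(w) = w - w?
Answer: 0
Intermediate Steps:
j(m) = m²/3
y(w) = 0
161*y(j(-1)) = 161*0 = 0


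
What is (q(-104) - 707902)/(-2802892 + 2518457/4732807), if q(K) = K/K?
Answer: 3350358808107/13265544359387 ≈ 0.25256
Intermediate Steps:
q(K) = 1
(q(-104) - 707902)/(-2802892 + 2518457/4732807) = (1 - 707902)/(-2802892 + 2518457/4732807) = -707901/(-2802892 + 2518457*(1/4732807)) = -707901/(-2802892 + 2518457/4732807) = -707901/(-13265544359387/4732807) = -707901*(-4732807/13265544359387) = 3350358808107/13265544359387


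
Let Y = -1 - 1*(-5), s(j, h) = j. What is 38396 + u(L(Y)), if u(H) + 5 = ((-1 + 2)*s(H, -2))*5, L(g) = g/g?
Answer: 38396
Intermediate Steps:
Y = 4 (Y = -1 + 5 = 4)
L(g) = 1
u(H) = -5 + 5*H (u(H) = -5 + ((-1 + 2)*H)*5 = -5 + (1*H)*5 = -5 + H*5 = -5 + 5*H)
38396 + u(L(Y)) = 38396 + (-5 + 5*1) = 38396 + (-5 + 5) = 38396 + 0 = 38396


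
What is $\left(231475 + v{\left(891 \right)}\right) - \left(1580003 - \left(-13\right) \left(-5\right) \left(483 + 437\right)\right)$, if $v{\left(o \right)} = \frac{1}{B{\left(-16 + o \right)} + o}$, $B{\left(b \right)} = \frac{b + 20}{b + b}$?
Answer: $- \frac{402120508762}{312029} \approx -1.2887 \cdot 10^{6}$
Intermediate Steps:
$B{\left(b \right)} = \frac{20 + b}{2 b}$
$v{\left(o \right)} = \frac{1}{o + \frac{4 + o}{2 \left(-16 + o\right)}}$ ($v{\left(o \right)} = \frac{1}{\frac{20 + \left(-16 + o\right)}{2 \left(-16 + o\right)} + o} = \frac{1}{\frac{4 + o}{2 \left(-16 + o\right)} + o} = \frac{1}{o + \frac{4 + o}{2 \left(-16 + o\right)}}$)
$\left(231475 + v{\left(891 \right)}\right) - \left(1580003 - \left(-13\right) \left(-5\right) \left(483 + 437\right)\right) = \left(231475 + \frac{2 \left(-16 + 891\right)}{4 + 891 + 2 \cdot 891 \left(-16 + 891\right)}\right) - \left(1580003 - \left(-13\right) \left(-5\right) \left(483 + 437\right)\right) = \left(231475 + 2 \frac{1}{4 + 891 + 2 \cdot 891 \cdot 875} \cdot 875\right) + \left(65 \cdot 920 - 1580003\right) = \left(231475 + 2 \frac{1}{4 + 891 + 1559250} \cdot 875\right) + \left(59800 - 1580003\right) = \left(231475 + 2 \cdot \frac{1}{1560145} \cdot 875\right) - 1520203 = \left(231475 + \frac{350}{312029}\right) - 1520203 = \frac{72226913125}{312029} - 1520203 = - \frac{402120508762}{312029}$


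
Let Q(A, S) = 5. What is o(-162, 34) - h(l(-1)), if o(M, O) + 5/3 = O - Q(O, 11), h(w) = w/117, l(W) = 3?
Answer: 355/13 ≈ 27.308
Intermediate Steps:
h(w) = w/117 (h(w) = w*(1/117) = w/117)
o(M, O) = -20/3 + O (o(M, O) = -5/3 + (O - 1*5) = -5/3 + (O - 5) = -5/3 + (-5 + O) = -20/3 + O)
o(-162, 34) - h(l(-1)) = (-20/3 + 34) - 3/117 = 82/3 - 1*1/39 = 82/3 - 1/39 = 355/13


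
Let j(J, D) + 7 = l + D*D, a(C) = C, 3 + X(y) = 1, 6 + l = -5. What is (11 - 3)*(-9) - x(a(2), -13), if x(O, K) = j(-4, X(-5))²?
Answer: -268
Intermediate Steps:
l = -11 (l = -6 - 5 = -11)
X(y) = -2 (X(y) = -3 + 1 = -2)
j(J, D) = -18 + D² (j(J, D) = -7 + (-11 + D*D) = -7 + (-11 + D²) = -18 + D²)
x(O, K) = 196 (x(O, K) = (-18 + (-2)²)² = (-18 + 4)² = (-14)² = 196)
(11 - 3)*(-9) - x(a(2), -13) = (11 - 3)*(-9) - 1*196 = 8*(-9) - 196 = -72 - 196 = -268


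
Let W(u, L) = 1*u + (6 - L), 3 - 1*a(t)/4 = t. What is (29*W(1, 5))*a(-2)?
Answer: 1160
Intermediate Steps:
a(t) = 12 - 4*t
W(u, L) = 6 + u - L (W(u, L) = u + (6 - L) = 6 + u - L)
(29*W(1, 5))*a(-2) = (29*(6 + 1 - 1*5))*(12 - 4*(-2)) = (29*(6 + 1 - 5))*(12 + 8) = (29*2)*20 = 58*20 = 1160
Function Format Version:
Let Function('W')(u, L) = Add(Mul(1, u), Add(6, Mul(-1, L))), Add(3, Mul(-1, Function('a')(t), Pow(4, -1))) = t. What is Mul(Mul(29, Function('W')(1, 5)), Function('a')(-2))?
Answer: 1160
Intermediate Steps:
Function('a')(t) = Add(12, Mul(-4, t))
Function('W')(u, L) = Add(6, u, Mul(-1, L)) (Function('W')(u, L) = Add(u, Add(6, Mul(-1, L))) = Add(6, u, Mul(-1, L)))
Mul(Mul(29, Function('W')(1, 5)), Function('a')(-2)) = Mul(Mul(29, Add(6, 1, Mul(-1, 5))), Add(12, Mul(-4, -2))) = Mul(Mul(29, Add(6, 1, -5)), Add(12, 8)) = Mul(Mul(29, 2), 20) = Mul(58, 20) = 1160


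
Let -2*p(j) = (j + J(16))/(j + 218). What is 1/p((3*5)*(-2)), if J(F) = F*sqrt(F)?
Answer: -188/17 ≈ -11.059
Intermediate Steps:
J(F) = F**(3/2)
p(j) = -(64 + j)/(2*(218 + j)) (p(j) = -(j + 16**(3/2))/(2*(j + 218)) = -(j + 64)/(2*(218 + j)) = -(64 + j)/(2*(218 + j)))
1/p((3*5)*(-2)) = 1/((-64 - 3*5*(-2))/(2*(218 + (3*5)*(-2)))) = 1/((-64 - 15*(-2))/(2*(218 + 15*(-2)))) = 1/((-64 - 1*(-30))/(2*(218 - 30))) = 1/((1/2)*(-64 + 30)/188) = 1/((1/2)*(1/188)*(-34)) = 1/(-17/188) = -188/17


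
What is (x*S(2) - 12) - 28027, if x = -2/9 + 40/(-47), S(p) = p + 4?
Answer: -3954407/141 ≈ -28045.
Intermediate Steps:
S(p) = 4 + p
x = -454/423 (x = -2*⅑ + 40*(-1/47) = -2/9 - 40/47 = -454/423 ≈ -1.0733)
(x*S(2) - 12) - 28027 = (-454*(4 + 2)/423 - 12) - 28027 = (-454/423*6 - 12) - 28027 = (-908/141 - 12) - 28027 = -2600/141 - 28027 = -3954407/141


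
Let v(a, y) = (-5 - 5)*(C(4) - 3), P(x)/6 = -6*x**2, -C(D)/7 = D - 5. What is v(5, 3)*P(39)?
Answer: 2190240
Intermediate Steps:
C(D) = 35 - 7*D (C(D) = -7*(D - 5) = -7*(-5 + D) = 35 - 7*D)
P(x) = -36*x**2 (P(x) = 6*(-6*x**2) = -36*x**2)
v(a, y) = -40 (v(a, y) = (-5 - 5)*((35 - 7*4) - 3) = -10*((35 - 28) - 3) = -10*(7 - 3) = -10*4 = -40)
v(5, 3)*P(39) = -(-1440)*39**2 = -(-1440)*1521 = -40*(-54756) = 2190240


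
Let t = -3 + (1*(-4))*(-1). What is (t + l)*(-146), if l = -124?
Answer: 17958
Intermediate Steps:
t = 1 (t = -3 - 4*(-1) = -3 + 4 = 1)
(t + l)*(-146) = (1 - 124)*(-146) = -123*(-146) = 17958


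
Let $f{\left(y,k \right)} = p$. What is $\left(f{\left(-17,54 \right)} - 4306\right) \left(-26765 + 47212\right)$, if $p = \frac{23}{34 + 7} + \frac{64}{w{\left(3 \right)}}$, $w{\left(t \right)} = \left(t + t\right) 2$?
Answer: $- \frac{10814684111}{123} \approx -8.7924 \cdot 10^{7}$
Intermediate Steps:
$w{\left(t \right)} = 4 t$ ($w{\left(t \right)} = 2 t 2 = 4 t$)
$p = \frac{725}{123}$ ($p = \frac{23}{34 + 7} + \frac{64}{4 \cdot 3} = \frac{23}{41} + \frac{64}{12} = 23 \cdot \frac{1}{41} + 64 \cdot \frac{1}{12} = \frac{23}{41} + \frac{16}{3} = \frac{725}{123} \approx 5.8943$)
$f{\left(y,k \right)} = \frac{725}{123}$
$\left(f{\left(-17,54 \right)} - 4306\right) \left(-26765 + 47212\right) = \left(\frac{725}{123} - 4306\right) \left(-26765 + 47212\right) = \left(- \frac{528913}{123}\right) 20447 = - \frac{10814684111}{123}$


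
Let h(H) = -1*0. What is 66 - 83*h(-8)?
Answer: 66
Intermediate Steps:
h(H) = 0
66 - 83*h(-8) = 66 - 83*0 = 66 + 0 = 66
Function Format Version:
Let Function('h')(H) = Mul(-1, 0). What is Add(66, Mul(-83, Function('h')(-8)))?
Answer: 66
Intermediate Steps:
Function('h')(H) = 0
Add(66, Mul(-83, Function('h')(-8))) = Add(66, Mul(-83, 0)) = Add(66, 0) = 66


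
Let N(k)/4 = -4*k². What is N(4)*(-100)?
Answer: 25600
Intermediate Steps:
N(k) = -16*k² (N(k) = 4*(-4*k²) = -16*k²)
N(4)*(-100) = -16*4²*(-100) = -16*16*(-100) = -256*(-100) = 25600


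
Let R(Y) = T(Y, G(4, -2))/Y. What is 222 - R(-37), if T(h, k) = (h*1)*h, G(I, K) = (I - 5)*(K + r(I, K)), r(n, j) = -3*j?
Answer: 259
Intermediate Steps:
G(I, K) = -2*K*(-5 + I) (G(I, K) = (I - 5)*(K - 3*K) = (-5 + I)*(-2*K) = -2*K*(-5 + I))
T(h, k) = h² (T(h, k) = h*h = h²)
R(Y) = Y (R(Y) = Y²/Y = Y)
222 - R(-37) = 222 - 1*(-37) = 222 + 37 = 259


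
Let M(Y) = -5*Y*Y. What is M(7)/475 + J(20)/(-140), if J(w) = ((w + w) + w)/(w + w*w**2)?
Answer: -550229/1066660 ≈ -0.51584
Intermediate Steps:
M(Y) = -5*Y**2
J(w) = 3*w/(w + w**3) (J(w) = (2*w + w)/(w + w**3) = (3*w)/(w + w**3) = 3*w/(w + w**3))
M(7)/475 + J(20)/(-140) = -5*7**2/475 + (3/(1 + 20**2))/(-140) = -5*49*(1/475) + (3/(1 + 400))*(-1/140) = -245*1/475 + (3/401)*(-1/140) = -49/95 + (3*(1/401))*(-1/140) = -49/95 + (3/401)*(-1/140) = -49/95 - 3/56140 = -550229/1066660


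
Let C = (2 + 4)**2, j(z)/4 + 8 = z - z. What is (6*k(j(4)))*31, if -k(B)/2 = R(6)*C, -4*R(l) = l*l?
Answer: 120528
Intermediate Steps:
j(z) = -32 (j(z) = -32 + 4*(z - z) = -32 + 4*0 = -32 + 0 = -32)
R(l) = -l**2/4 (R(l) = -l*l/4 = -l**2/4)
C = 36 (C = 6**2 = 36)
k(B) = 648 (k(B) = -2*(-1/4*6**2)*36 = -2*(-1/4*36)*36 = -(-18)*36 = -2*(-324) = 648)
(6*k(j(4)))*31 = (6*648)*31 = 3888*31 = 120528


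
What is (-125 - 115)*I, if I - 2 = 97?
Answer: -23760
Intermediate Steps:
I = 99 (I = 2 + 97 = 99)
(-125 - 115)*I = (-125 - 115)*99 = -240*99 = -23760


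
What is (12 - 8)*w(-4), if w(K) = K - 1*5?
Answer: -36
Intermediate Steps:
w(K) = -5 + K (w(K) = K - 5 = -5 + K)
(12 - 8)*w(-4) = (12 - 8)*(-5 - 4) = 4*(-9) = -36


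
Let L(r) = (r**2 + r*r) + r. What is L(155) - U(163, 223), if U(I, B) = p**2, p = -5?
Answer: 48180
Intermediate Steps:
U(I, B) = 25 (U(I, B) = (-5)**2 = 25)
L(r) = r + 2*r**2 (L(r) = (r**2 + r**2) + r = 2*r**2 + r = r + 2*r**2)
L(155) - U(163, 223) = 155*(1 + 2*155) - 1*25 = 155*(1 + 310) - 25 = 155*311 - 25 = 48205 - 25 = 48180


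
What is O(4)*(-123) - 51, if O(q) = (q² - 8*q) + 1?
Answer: 1794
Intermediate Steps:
O(q) = 1 + q² - 8*q
O(4)*(-123) - 51 = (1 + 4² - 8*4)*(-123) - 51 = (1 + 16 - 32)*(-123) - 51 = -15*(-123) - 51 = 1845 - 51 = 1794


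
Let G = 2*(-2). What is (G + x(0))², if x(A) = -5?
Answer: 81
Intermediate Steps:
G = -4
(G + x(0))² = (-4 - 5)² = (-9)² = 81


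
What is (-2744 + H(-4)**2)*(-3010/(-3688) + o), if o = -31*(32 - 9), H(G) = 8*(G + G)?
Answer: -443884246/461 ≈ -9.6287e+5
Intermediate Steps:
H(G) = 16*G (H(G) = 8*(2*G) = 16*G)
o = -713 (o = -31*23 = -713)
(-2744 + H(-4)**2)*(-3010/(-3688) + o) = (-2744 + (16*(-4))**2)*(-3010/(-3688) - 713) = (-2744 + (-64)**2)*(-3010*(-1/3688) - 713) = (-2744 + 4096)*(1505/1844 - 713) = 1352*(-1313267/1844) = -443884246/461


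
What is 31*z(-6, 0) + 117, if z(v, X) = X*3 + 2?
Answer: 179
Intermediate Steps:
z(v, X) = 2 + 3*X (z(v, X) = 3*X + 2 = 2 + 3*X)
31*z(-6, 0) + 117 = 31*(2 + 3*0) + 117 = 31*(2 + 0) + 117 = 31*2 + 117 = 62 + 117 = 179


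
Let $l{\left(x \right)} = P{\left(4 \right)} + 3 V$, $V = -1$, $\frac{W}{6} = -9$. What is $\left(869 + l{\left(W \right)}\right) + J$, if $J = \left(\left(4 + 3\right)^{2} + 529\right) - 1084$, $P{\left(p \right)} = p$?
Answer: $364$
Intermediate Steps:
$W = -54$ ($W = 6 \left(-9\right) = -54$)
$l{\left(x \right)} = 1$ ($l{\left(x \right)} = 4 + 3 \left(-1\right) = 4 - 3 = 1$)
$J = -506$ ($J = \left(7^{2} + 529\right) - 1084 = \left(49 + 529\right) - 1084 = 578 - 1084 = -506$)
$\left(869 + l{\left(W \right)}\right) + J = \left(869 + 1\right) - 506 = 870 - 506 = 364$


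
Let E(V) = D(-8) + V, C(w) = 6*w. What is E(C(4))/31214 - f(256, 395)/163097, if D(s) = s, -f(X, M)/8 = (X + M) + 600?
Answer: 157499632/2545454879 ≈ 0.061875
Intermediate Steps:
f(X, M) = -4800 - 8*M - 8*X (f(X, M) = -8*((X + M) + 600) = -8*((M + X) + 600) = -8*(600 + M + X) = -4800 - 8*M - 8*X)
E(V) = -8 + V
E(C(4))/31214 - f(256, 395)/163097 = (-8 + 6*4)/31214 - (-4800 - 8*395 - 8*256)/163097 = (-8 + 24)*(1/31214) - (-4800 - 3160 - 2048)*(1/163097) = 16*(1/31214) - 1*(-10008)*(1/163097) = 8/15607 + 10008*(1/163097) = 8/15607 + 10008/163097 = 157499632/2545454879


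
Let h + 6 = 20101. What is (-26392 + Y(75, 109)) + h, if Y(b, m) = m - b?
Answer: -6263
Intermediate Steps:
h = 20095 (h = -6 + 20101 = 20095)
(-26392 + Y(75, 109)) + h = (-26392 + (109 - 1*75)) + 20095 = (-26392 + (109 - 75)) + 20095 = (-26392 + 34) + 20095 = -26358 + 20095 = -6263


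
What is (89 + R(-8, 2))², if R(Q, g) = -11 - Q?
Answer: 7396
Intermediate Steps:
(89 + R(-8, 2))² = (89 + (-11 - 1*(-8)))² = (89 + (-11 + 8))² = (89 - 3)² = 86² = 7396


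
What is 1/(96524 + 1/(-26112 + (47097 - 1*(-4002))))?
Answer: 24987/2411845189 ≈ 1.0360e-5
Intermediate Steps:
1/(96524 + 1/(-26112 + (47097 - 1*(-4002)))) = 1/(96524 + 1/(-26112 + (47097 + 4002))) = 1/(96524 + 1/(-26112 + 51099)) = 1/(96524 + 1/24987) = 1/(2411845189/24987) = 24987/2411845189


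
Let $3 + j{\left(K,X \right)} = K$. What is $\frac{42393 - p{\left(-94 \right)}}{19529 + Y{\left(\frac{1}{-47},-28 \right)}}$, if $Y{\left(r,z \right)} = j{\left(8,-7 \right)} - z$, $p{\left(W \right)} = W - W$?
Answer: $\frac{42393}{19562} \approx 2.1671$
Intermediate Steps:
$j{\left(K,X \right)} = -3 + K$
$p{\left(W \right)} = 0$
$Y{\left(r,z \right)} = 5 - z$ ($Y{\left(r,z \right)} = \left(-3 + 8\right) - z = 5 - z$)
$\frac{42393 - p{\left(-94 \right)}}{19529 + Y{\left(\frac{1}{-47},-28 \right)}} = \frac{42393 - 0}{19529 + \left(5 - -28\right)} = \frac{42393 + 0}{19529 + \left(5 + 28\right)} = \frac{42393}{19529 + 33} = \frac{42393}{19562}$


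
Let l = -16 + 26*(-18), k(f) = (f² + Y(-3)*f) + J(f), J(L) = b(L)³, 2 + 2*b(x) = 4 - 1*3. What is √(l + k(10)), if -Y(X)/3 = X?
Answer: I*√4706/4 ≈ 17.15*I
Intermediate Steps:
b(x) = -½ (b(x) = -1 + (4 - 1*3)/2 = -1 + (4 - 3)/2 = -1 + (½)*1 = -1 + ½ = -½)
Y(X) = -3*X
J(L) = -⅛ (J(L) = (-½)³ = -⅛)
k(f) = -⅛ + f² + 9*f (k(f) = (f² + (-3*(-3))*f) - ⅛ = (f² + 9*f) - ⅛ = -⅛ + f² + 9*f)
l = -484 (l = -16 - 468 = -484)
√(l + k(10)) = √(-484 + (-⅛ + 10² + 9*10)) = √(-484 + (-⅛ + 100 + 90)) = √(-484 + 1519/8) = √(-2353/8) = I*√4706/4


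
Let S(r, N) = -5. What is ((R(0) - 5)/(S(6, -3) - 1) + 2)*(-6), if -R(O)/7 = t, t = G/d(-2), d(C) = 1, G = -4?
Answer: 11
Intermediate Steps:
t = -4 (t = -4/1 = -4*1 = -4)
R(O) = 28 (R(O) = -7*(-4) = 28)
((R(0) - 5)/(S(6, -3) - 1) + 2)*(-6) = ((28 - 5)/(-5 - 1) + 2)*(-6) = (23/(-6) + 2)*(-6) = (23*(-1/6) + 2)*(-6) = (-23/6 + 2)*(-6) = -11/6*(-6) = 11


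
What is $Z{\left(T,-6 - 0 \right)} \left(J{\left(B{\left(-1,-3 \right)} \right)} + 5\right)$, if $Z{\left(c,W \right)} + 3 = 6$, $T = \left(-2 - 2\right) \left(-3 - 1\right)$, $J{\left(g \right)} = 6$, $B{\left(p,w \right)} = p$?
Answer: $33$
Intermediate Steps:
$T = 16$ ($T = \left(-4\right) \left(-4\right) = 16$)
$Z{\left(c,W \right)} = 3$ ($Z{\left(c,W \right)} = -3 + 6 = 3$)
$Z{\left(T,-6 - 0 \right)} \left(J{\left(B{\left(-1,-3 \right)} \right)} + 5\right) = 3 \left(6 + 5\right) = 3 \cdot 11 = 33$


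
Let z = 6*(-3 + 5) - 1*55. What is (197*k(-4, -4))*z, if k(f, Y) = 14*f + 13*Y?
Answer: 914868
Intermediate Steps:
k(f, Y) = 13*Y + 14*f
z = -43 (z = 6*2 - 55 = 12 - 55 = -43)
(197*k(-4, -4))*z = (197*(13*(-4) + 14*(-4)))*(-43) = (197*(-52 - 56))*(-43) = (197*(-108))*(-43) = -21276*(-43) = 914868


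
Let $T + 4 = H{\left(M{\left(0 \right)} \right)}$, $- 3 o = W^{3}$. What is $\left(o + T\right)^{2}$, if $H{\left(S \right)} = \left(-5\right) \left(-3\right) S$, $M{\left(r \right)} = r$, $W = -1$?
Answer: $\frac{121}{9} \approx 13.444$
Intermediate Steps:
$o = \frac{1}{3}$ ($o = - \frac{\left(-1\right)^{3}}{3} = \left(- \frac{1}{3}\right) \left(-1\right) = \frac{1}{3} \approx 0.33333$)
$H{\left(S \right)} = 15 S$
$T = -4$ ($T = -4 + 15 \cdot 0 = -4 + 0 = -4$)
$\left(o + T\right)^{2} = \left(\frac{1}{3} - 4\right)^{2} = \left(- \frac{11}{3}\right)^{2} = \frac{121}{9}$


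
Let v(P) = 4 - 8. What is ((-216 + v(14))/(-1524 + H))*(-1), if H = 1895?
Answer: 220/371 ≈ 0.59299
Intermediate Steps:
v(P) = -4
((-216 + v(14))/(-1524 + H))*(-1) = ((-216 - 4)/(-1524 + 1895))*(-1) = -220/371*(-1) = 220/371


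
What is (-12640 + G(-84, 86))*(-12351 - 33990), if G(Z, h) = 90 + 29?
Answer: 580235661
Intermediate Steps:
G(Z, h) = 119
(-12640 + G(-84, 86))*(-12351 - 33990) = (-12640 + 119)*(-12351 - 33990) = -12521*(-46341) = 580235661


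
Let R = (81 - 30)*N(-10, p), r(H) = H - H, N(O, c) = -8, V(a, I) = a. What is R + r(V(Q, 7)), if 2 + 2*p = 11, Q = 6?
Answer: -408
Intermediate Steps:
p = 9/2 (p = -1 + (1/2)*11 = -1 + 11/2 = 9/2 ≈ 4.5000)
r(H) = 0
R = -408 (R = (81 - 30)*(-8) = 51*(-8) = -408)
R + r(V(Q, 7)) = -408 + 0 = -408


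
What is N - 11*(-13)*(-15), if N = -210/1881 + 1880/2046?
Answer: -13892225/6479 ≈ -2144.2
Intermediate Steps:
N = 5230/6479 (N = -210*1/1881 + 1880*(1/2046) = -70/627 + 940/1023 = 5230/6479 ≈ 0.80722)
N - 11*(-13)*(-15) = 5230/6479 - 11*(-13)*(-15) = 5230/6479 - (-143)*(-15) = 5230/6479 - 1*2145 = 5230/6479 - 2145 = -13892225/6479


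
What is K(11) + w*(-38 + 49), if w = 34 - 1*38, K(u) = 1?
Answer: -43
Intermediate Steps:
w = -4 (w = 34 - 38 = -4)
K(11) + w*(-38 + 49) = 1 - 4*(-38 + 49) = 1 - 4*11 = 1 - 44 = -43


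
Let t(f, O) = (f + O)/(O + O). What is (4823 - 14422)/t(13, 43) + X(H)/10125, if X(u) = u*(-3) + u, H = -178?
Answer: -4179154657/283500 ≈ -14741.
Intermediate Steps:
X(u) = -2*u (X(u) = -3*u + u = -2*u)
t(f, O) = (O + f)/(2*O) (t(f, O) = (O + f)/((2*O)) = (O + f)*(1/(2*O)) = (O + f)/(2*O))
(4823 - 14422)/t(13, 43) + X(H)/10125 = (4823 - 14422)/(((½)*(43 + 13)/43)) - 2*(-178)/10125 = -9599/((½)*(1/43)*56) + 356*(1/10125) = -9599/28/43 + 356/10125 = -9599*43/28 + 356/10125 = -412757/28 + 356/10125 = -4179154657/283500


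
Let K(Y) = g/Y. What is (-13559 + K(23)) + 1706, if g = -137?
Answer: -272756/23 ≈ -11859.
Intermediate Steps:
K(Y) = -137/Y
(-13559 + K(23)) + 1706 = (-13559 - 137/23) + 1706 = -311994/23 + 1706 = -272756/23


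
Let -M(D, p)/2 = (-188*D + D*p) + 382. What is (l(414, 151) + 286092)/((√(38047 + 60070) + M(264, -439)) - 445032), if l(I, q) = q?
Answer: -32843521820/13165169483 - 286243*√98117/13165169483 ≈ -2.5015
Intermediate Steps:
M(D, p) = -764 + 376*D - 2*D*p (M(D, p) = -2*((-188*D + D*p) + 382) = -2*(382 - 188*D + D*p) = -764 + 376*D - 2*D*p)
(l(414, 151) + 286092)/((√(38047 + 60070) + M(264, -439)) - 445032) = (151 + 286092)/((√(38047 + 60070) + (-764 + 376*264 - 2*264*(-439))) - 445032) = 286243/((√98117 + (-764 + 99264 + 231792)) - 445032) = 286243/((√98117 + 330292) - 445032) = 286243/((330292 + √98117) - 445032) = 286243/(-114740 + √98117)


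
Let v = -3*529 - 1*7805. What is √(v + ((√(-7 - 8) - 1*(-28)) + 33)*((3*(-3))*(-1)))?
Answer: √(-8843 + 9*I*√15) ≈ 0.1853 + 94.037*I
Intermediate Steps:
v = -9392 (v = -1587 - 7805 = -9392)
√(v + ((√(-7 - 8) - 1*(-28)) + 33)*((3*(-3))*(-1))) = √(-9392 + ((√(-7 - 8) - 1*(-28)) + 33)*((3*(-3))*(-1))) = √(-9392 + ((√(-15) + 28) + 33)*(-9*(-1))) = √(-9392 + ((I*√15 + 28) + 33)*9) = √(-9392 + ((28 + I*√15) + 33)*9) = √(-9392 + (61 + I*√15)*9) = √(-9392 + (549 + 9*I*√15)) = √(-8843 + 9*I*√15)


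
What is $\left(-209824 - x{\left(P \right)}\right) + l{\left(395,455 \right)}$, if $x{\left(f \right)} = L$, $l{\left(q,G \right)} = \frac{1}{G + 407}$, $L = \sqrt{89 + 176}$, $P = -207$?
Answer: $- \frac{180868287}{862} - \sqrt{265} \approx -2.0984 \cdot 10^{5}$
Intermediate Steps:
$L = \sqrt{265} \approx 16.279$
$l{\left(q,G \right)} = \frac{1}{407 + G}$
$x{\left(f \right)} = \sqrt{265}$
$\left(-209824 - x{\left(P \right)}\right) + l{\left(395,455 \right)} = \left(-209824 - \sqrt{265}\right) + \frac{1}{407 + 455} = \left(-209824 - \sqrt{265}\right) + \frac{1}{862} = - \frac{180868287}{862} - \sqrt{265}$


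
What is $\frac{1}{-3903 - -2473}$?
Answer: $- \frac{1}{1430} \approx -0.0006993$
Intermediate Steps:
$\frac{1}{-3903 - -2473} = \frac{1}{-3903 + 2473} = \frac{1}{-1430} = - \frac{1}{1430}$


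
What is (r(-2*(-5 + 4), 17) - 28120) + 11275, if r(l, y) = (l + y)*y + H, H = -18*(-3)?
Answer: -16468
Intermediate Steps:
H = 54 (H = -3*(-18) = 54)
r(l, y) = 54 + y*(l + y) (r(l, y) = (l + y)*y + 54 = y*(l + y) + 54 = 54 + y*(l + y))
(r(-2*(-5 + 4), 17) - 28120) + 11275 = ((54 + 17**2 - 2*(-5 + 4)*17) - 28120) + 11275 = ((54 + 289 - 2*(-1)*17) - 28120) + 11275 = ((54 + 289 + 2*17) - 28120) + 11275 = ((54 + 289 + 34) - 28120) + 11275 = (377 - 28120) + 11275 = -27743 + 11275 = -16468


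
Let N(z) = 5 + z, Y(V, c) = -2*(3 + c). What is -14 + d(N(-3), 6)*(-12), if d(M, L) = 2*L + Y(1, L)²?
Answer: -4046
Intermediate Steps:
Y(V, c) = -6 - 2*c
d(M, L) = (-6 - 2*L)² + 2*L (d(M, L) = 2*L + (-6 - 2*L)² = (-6 - 2*L)² + 2*L)
-14 + d(N(-3), 6)*(-12) = -14 + (2*6 + 4*(3 + 6)²)*(-12) = -14 + (12 + 4*9²)*(-12) = -14 + (12 + 4*81)*(-12) = -14 + (12 + 324)*(-12) = -14 + 336*(-12) = -14 - 4032 = -4046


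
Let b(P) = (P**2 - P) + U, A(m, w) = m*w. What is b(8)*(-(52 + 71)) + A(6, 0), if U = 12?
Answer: -8364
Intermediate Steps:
b(P) = 12 + P**2 - P (b(P) = (P**2 - P) + 12 = 12 + P**2 - P)
b(8)*(-(52 + 71)) + A(6, 0) = (12 + 8**2 - 1*8)*(-(52 + 71)) + 6*0 = (12 + 64 - 8)*(-1*123) + 0 = 68*(-123) + 0 = -8364 + 0 = -8364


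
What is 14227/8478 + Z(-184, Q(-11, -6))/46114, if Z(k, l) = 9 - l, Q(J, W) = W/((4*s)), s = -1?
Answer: 656127463/390954492 ≈ 1.6783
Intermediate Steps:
Q(J, W) = -W/4 (Q(J, W) = W/((4*(-1))) = W/(-4) = W*(-¼) = -W/4)
14227/8478 + Z(-184, Q(-11, -6))/46114 = 14227/8478 + (9 - (-1)*(-6)/4)/46114 = 14227*(1/8478) + (9 - 1*3/2)*(1/46114) = 14227/8478 + (9 - 3/2)*(1/46114) = 14227/8478 + (15/2)*(1/46114) = 14227/8478 + 15/92228 = 656127463/390954492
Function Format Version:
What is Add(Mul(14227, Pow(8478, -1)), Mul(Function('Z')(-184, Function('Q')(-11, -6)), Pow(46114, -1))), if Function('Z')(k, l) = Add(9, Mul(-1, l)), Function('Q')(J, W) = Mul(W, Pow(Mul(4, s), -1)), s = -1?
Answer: Rational(656127463, 390954492) ≈ 1.6783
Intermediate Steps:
Function('Q')(J, W) = Mul(Rational(-1, 4), W) (Function('Q')(J, W) = Mul(W, Pow(Mul(4, -1), -1)) = Mul(W, Pow(-4, -1)) = Mul(W, Rational(-1, 4)) = Mul(Rational(-1, 4), W))
Add(Mul(14227, Pow(8478, -1)), Mul(Function('Z')(-184, Function('Q')(-11, -6)), Pow(46114, -1))) = Add(Mul(14227, Pow(8478, -1)), Mul(Add(9, Mul(-1, Mul(Rational(-1, 4), -6))), Pow(46114, -1))) = Add(Mul(14227, Rational(1, 8478)), Mul(Add(9, Mul(-1, Rational(3, 2))), Rational(1, 46114))) = Add(Rational(14227, 8478), Mul(Add(9, Rational(-3, 2)), Rational(1, 46114))) = Add(Rational(14227, 8478), Mul(Rational(15, 2), Rational(1, 46114))) = Add(Rational(14227, 8478), Rational(15, 92228)) = Rational(656127463, 390954492)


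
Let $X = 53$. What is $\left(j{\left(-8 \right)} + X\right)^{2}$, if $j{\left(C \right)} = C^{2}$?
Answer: $13689$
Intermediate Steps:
$\left(j{\left(-8 \right)} + X\right)^{2} = \left(\left(-8\right)^{2} + 53\right)^{2} = \left(64 + 53\right)^{2} = 117^{2} = 13689$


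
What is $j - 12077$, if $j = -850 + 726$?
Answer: $-12201$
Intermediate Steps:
$j = -124$
$j - 12077 = -124 - 12077 = -12201$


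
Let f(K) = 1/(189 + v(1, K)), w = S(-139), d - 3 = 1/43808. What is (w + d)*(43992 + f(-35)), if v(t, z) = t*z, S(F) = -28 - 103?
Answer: -37988995510287/6746432 ≈ -5.6310e+6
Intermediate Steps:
S(F) = -131
d = 131425/43808 (d = 3 + 1/43808 = 131425/43808 ≈ 3.0000)
w = -131
f(K) = 1/(189 + K) (f(K) = 1/(189 + 1*K) = 1/(189 + K))
(w + d)*(43992 + f(-35)) = (-131 + 131425/43808)*(43992 + 1/(189 - 35)) = -5607423*(43992 + 1/154)/43808 = -5607423/43808*6774769/154 = -37988995510287/6746432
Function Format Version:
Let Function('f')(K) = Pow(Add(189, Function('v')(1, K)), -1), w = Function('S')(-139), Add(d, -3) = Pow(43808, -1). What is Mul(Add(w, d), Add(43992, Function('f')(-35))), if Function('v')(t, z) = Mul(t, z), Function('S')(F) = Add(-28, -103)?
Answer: Rational(-37988995510287, 6746432) ≈ -5.6310e+6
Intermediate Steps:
Function('S')(F) = -131
d = Rational(131425, 43808) (d = Add(3, Pow(43808, -1)) = Add(3, Rational(1, 43808)) = Rational(131425, 43808) ≈ 3.0000)
w = -131
Function('f')(K) = Pow(Add(189, K), -1) (Function('f')(K) = Pow(Add(189, Mul(1, K)), -1) = Pow(Add(189, K), -1))
Mul(Add(w, d), Add(43992, Function('f')(-35))) = Mul(Add(-131, Rational(131425, 43808)), Add(43992, Pow(Add(189, -35), -1))) = Mul(Rational(-5607423, 43808), Add(43992, Pow(154, -1))) = Mul(Rational(-5607423, 43808), Add(43992, Rational(1, 154))) = Mul(Rational(-5607423, 43808), Rational(6774769, 154)) = Rational(-37988995510287, 6746432)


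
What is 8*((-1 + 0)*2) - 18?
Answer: -34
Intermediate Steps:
8*((-1 + 0)*2) - 18 = 8*(-1*2) - 18 = 8*(-2) - 18 = -16 - 18 = -34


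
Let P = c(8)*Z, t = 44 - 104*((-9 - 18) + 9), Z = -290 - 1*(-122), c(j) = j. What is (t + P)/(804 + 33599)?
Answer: 572/34403 ≈ 0.016626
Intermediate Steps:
Z = -168 (Z = -290 + 122 = -168)
t = 1916 (t = 44 - 104*(-27 + 9) = 44 - 104*(-18) = 44 + 1872 = 1916)
P = -1344 (P = 8*(-168) = -1344)
(t + P)/(804 + 33599) = (1916 - 1344)/(804 + 33599) = 572/34403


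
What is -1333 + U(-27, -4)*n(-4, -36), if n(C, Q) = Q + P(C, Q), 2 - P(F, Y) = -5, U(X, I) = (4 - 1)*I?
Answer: -985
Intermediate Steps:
U(X, I) = 3*I
P(F, Y) = 7 (P(F, Y) = 2 - 1*(-5) = 2 + 5 = 7)
n(C, Q) = 7 + Q (n(C, Q) = Q + 7 = 7 + Q)
-1333 + U(-27, -4)*n(-4, -36) = -1333 + (3*(-4))*(7 - 36) = -1333 - 12*(-29) = -1333 + 348 = -985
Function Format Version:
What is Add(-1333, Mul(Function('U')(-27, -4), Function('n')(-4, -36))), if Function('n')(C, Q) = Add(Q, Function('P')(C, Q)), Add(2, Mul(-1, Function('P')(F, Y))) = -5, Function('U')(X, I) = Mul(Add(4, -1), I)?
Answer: -985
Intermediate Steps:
Function('U')(X, I) = Mul(3, I)
Function('P')(F, Y) = 7 (Function('P')(F, Y) = Add(2, Mul(-1, -5)) = Add(2, 5) = 7)
Function('n')(C, Q) = Add(7, Q) (Function('n')(C, Q) = Add(Q, 7) = Add(7, Q))
Add(-1333, Mul(Function('U')(-27, -4), Function('n')(-4, -36))) = Add(-1333, Mul(Mul(3, -4), Add(7, -36))) = Add(-1333, Mul(-12, -29)) = Add(-1333, 348) = -985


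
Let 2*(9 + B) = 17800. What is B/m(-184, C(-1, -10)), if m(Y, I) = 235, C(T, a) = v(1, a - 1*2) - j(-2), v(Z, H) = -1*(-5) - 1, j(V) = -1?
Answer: 8891/235 ≈ 37.834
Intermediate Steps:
v(Z, H) = 4 (v(Z, H) = 5 - 1 = 4)
B = 8891 (B = -9 + (½)*17800 = -9 + 8900 = 8891)
C(T, a) = 5 (C(T, a) = 4 - 1*(-1) = 4 + 1 = 5)
B/m(-184, C(-1, -10)) = 8891/235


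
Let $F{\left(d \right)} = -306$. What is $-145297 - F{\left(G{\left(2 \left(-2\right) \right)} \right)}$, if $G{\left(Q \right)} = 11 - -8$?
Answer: $-144991$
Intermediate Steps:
$G{\left(Q \right)} = 19$ ($G{\left(Q \right)} = 11 + 8 = 19$)
$-145297 - F{\left(G{\left(2 \left(-2\right) \right)} \right)} = -145297 - -306 = -145297 + 306 = -144991$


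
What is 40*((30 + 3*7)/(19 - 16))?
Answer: 680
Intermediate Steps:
40*((30 + 3*7)/(19 - 16)) = 40*((30 + 21)/3) = 40*(51*(1/3)) = 40*17 = 680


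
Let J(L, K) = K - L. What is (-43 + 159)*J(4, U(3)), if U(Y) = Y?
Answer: -116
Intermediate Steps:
(-43 + 159)*J(4, U(3)) = (-43 + 159)*(3 - 1*4) = 116*(3 - 4) = 116*(-1) = -116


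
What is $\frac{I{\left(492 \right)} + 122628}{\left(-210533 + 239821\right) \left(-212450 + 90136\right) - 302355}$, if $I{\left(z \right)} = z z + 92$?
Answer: $- \frac{364784}{3582634787} \approx -0.00010182$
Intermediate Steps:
$I{\left(z \right)} = 92 + z^{2}$ ($I{\left(z \right)} = z^{2} + 92 = 92 + z^{2}$)
$\frac{I{\left(492 \right)} + 122628}{\left(-210533 + 239821\right) \left(-212450 + 90136\right) - 302355} = \frac{\left(92 + 492^{2}\right) + 122628}{\left(-210533 + 239821\right) \left(-212450 + 90136\right) - 302355} = \frac{\left(92 + 242064\right) + 122628}{29288 \left(-122314\right) - 302355} = \frac{242156 + 122628}{-3582332432 - 302355} = \frac{364784}{-3582634787} = 364784 \left(- \frac{1}{3582634787}\right) = - \frac{364784}{3582634787}$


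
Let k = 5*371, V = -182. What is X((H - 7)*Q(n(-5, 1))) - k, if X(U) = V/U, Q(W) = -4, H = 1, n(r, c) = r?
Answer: -22351/12 ≈ -1862.6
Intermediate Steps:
X(U) = -182/U
k = 1855
X((H - 7)*Q(n(-5, 1))) - k = -182*(-1/(4*(1 - 7))) - 1*1855 = -182/((-6*(-4))) - 1855 = -182/24 - 1855 = -182*1/24 - 1855 = -91/12 - 1855 = -22351/12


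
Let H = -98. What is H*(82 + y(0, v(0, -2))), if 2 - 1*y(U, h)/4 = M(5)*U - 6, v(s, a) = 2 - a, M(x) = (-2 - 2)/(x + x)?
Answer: -11172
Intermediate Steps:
M(x) = -2/x (M(x) = -4*1/(2*x) = -2/x)
y(U, h) = 32 + 8*U/5 (y(U, h) = 8 - 4*((-2/5)*U - 6) = 8 - 4*((-2*1/5)*U - 6) = 8 - 4*(-2*U/5 - 6) = 8 - 4*(-6 - 2*U/5) = 8 + (24 + 8*U/5) = 32 + 8*U/5)
H*(82 + y(0, v(0, -2))) = -98*(82 + (32 + (8/5)*0)) = -98*(82 + (32 + 0)) = -98*(82 + 32) = -98*114 = -11172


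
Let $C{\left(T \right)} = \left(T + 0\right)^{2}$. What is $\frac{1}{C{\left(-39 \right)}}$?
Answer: $\frac{1}{1521} \approx 0.00065746$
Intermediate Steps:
$C{\left(T \right)} = T^{2}$
$\frac{1}{C{\left(-39 \right)}} = \frac{1}{\left(-39\right)^{2}} = \frac{1}{1521}$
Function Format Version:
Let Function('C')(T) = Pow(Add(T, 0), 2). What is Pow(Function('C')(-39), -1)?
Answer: Rational(1, 1521) ≈ 0.00065746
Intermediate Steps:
Function('C')(T) = Pow(T, 2)
Pow(Function('C')(-39), -1) = Pow(Pow(-39, 2), -1) = Pow(1521, -1) = Rational(1, 1521)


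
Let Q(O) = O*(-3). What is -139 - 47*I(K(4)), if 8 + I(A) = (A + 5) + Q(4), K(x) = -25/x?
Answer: 3439/4 ≈ 859.75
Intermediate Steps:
Q(O) = -3*O
K(x) = -25/x
I(A) = -15 + A (I(A) = -8 + ((A + 5) - 3*4) = -8 + ((5 + A) - 12) = -8 + (-7 + A) = -15 + A)
-139 - 47*I(K(4)) = -139 - 47*(-15 - 25/4) = -139 - 47*(-85/4) = -139 + 3995/4 = 3439/4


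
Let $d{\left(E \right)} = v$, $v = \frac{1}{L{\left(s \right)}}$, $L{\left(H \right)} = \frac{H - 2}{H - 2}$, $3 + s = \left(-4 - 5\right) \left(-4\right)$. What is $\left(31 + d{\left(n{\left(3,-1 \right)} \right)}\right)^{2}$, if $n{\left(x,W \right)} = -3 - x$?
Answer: $1024$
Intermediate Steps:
$s = 33$ ($s = -3 + \left(-4 - 5\right) \left(-4\right) = -3 - -36 = -3 + 36 = 33$)
$L{\left(H \right)} = 1$ ($L{\left(H \right)} = \frac{-2 + H}{-2 + H} = 1$)
$v = 1$ ($v = 1^{-1} = 1$)
$d{\left(E \right)} = 1$
$\left(31 + d{\left(n{\left(3,-1 \right)} \right)}\right)^{2} = \left(31 + 1\right)^{2} = 32^{2} = 1024$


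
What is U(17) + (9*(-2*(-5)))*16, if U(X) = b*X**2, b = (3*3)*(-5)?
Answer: -11565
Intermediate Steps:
b = -45 (b = 9*(-5) = -45)
U(X) = -45*X**2
U(17) + (9*(-2*(-5)))*16 = -45*17**2 + (9*(-2*(-5)))*16 = -45*289 + (9*10)*16 = -13005 + 90*16 = -13005 + 1440 = -11565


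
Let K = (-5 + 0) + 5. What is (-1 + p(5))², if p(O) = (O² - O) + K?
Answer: 361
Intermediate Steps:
K = 0 (K = -5 + 5 = 0)
p(O) = O² - O (p(O) = (O² - O) + 0 = O² - O)
(-1 + p(5))² = (-1 + 5*(-1 + 5))² = (-1 + 5*4)² = (-1 + 20)² = 19² = 361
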